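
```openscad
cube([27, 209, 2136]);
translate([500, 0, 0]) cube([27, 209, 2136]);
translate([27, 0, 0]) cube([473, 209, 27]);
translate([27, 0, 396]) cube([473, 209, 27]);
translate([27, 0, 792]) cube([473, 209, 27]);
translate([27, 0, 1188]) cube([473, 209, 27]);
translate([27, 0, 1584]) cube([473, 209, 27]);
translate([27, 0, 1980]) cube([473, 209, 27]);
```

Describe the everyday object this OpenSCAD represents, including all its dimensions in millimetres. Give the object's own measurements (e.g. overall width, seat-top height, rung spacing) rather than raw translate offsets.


An open bookshelf. Two side panels, each 27 mm thick, 209 mm deep and 2136 mm tall, stand 527 mm apart (outside-to-outside). Between them sit 6 shelves, each 27 mm thick and 209 mm deep, spanning the full gap between the sides. The bottom shelf rests on the floor (its underside at z = 0) and the clear gap between one shelf's top and the next shelf's underside is 369 mm.


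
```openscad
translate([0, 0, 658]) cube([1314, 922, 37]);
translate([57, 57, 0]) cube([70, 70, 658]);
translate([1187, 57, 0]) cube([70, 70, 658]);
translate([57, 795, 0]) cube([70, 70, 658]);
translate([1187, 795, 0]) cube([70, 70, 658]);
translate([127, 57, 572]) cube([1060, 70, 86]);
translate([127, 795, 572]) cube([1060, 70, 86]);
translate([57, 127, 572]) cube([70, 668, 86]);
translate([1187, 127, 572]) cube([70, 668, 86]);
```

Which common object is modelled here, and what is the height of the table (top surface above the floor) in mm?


A table. The table height is 695 mm.

A 1314×922×37 slab sits at z = 658 on four 70 mm square posts — a table. The top surface is at 658 + 37 = 695 mm.


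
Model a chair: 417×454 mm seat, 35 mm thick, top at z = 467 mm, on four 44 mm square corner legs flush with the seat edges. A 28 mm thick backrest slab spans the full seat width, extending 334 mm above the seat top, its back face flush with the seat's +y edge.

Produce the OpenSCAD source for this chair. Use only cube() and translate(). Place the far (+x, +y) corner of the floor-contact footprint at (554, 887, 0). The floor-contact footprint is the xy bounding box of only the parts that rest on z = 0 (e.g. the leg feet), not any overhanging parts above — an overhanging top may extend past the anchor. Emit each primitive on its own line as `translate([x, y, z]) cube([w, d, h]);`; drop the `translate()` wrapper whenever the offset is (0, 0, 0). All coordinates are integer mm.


// leg_h = 467 - 35 = 432
translate([137, 433, 432]) cube([417, 454, 35]);
translate([137, 433, 0]) cube([44, 44, 432]);
translate([510, 433, 0]) cube([44, 44, 432]);
translate([137, 843, 0]) cube([44, 44, 432]);
translate([510, 843, 0]) cube([44, 44, 432]);
translate([137, 859, 467]) cube([417, 28, 334]);


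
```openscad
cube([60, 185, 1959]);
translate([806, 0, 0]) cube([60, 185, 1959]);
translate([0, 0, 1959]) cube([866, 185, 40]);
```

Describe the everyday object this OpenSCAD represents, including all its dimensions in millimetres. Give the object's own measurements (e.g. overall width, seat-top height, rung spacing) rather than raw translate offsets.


A door frame. The clear opening is 746 mm wide and 1959 mm high. Two 60 mm wide jambs, 185 mm deep, stand either side of the opening from the floor to the top of the opening. A 40 mm thick head sits across the top of both jambs, spanning the full outside width of the frame.


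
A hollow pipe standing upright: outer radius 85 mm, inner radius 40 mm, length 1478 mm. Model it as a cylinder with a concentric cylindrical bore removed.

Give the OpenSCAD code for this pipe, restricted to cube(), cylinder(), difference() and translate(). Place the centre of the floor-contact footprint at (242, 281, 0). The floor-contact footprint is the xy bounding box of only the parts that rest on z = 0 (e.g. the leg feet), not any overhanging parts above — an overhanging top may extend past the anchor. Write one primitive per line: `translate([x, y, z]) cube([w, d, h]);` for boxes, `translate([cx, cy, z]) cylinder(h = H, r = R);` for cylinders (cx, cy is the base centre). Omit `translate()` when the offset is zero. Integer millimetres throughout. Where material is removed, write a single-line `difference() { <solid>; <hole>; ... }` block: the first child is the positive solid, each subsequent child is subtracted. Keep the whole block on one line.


difference() { translate([242, 281, 0]) cylinder(h = 1478, r = 85); translate([242, 281, 0]) cylinder(h = 1478, r = 40); }


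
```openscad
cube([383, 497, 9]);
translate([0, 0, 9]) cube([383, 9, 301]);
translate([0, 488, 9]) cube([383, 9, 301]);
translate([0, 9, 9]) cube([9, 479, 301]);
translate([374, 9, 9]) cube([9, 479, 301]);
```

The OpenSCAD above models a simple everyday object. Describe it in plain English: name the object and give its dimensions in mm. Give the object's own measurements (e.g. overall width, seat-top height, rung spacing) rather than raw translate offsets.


An open-topped rectangular box: outside dimensions 383×497×310 mm, with a uniform wall and base thickness of 9 mm. The base is a full 383×497 slab on the floor; four walls sit on top of the base. The front and back walls (the −y and +y sides) span the full width; the two side walls fit between them.


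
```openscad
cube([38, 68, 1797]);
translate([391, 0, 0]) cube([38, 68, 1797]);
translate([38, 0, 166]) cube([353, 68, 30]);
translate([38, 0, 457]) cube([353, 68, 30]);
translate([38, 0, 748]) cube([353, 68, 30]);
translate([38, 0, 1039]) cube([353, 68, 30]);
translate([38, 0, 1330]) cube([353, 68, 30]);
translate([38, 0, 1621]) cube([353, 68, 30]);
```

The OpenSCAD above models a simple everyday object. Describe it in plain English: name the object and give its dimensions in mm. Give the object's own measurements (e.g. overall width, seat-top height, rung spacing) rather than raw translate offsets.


A straight ladder. Two 38×68 mm vertical rails, 1797 mm tall, stand 429 mm apart (outside-to-outside) with their front faces coplanar on the −y side. 6 rungs, each 68 mm deep and 30 mm tall, span between the inner faces of the rails, front faces flush with the rails. The lowest rung's underside is at z = 166 mm and rungs are spaced 291 mm apart (underside to underside).


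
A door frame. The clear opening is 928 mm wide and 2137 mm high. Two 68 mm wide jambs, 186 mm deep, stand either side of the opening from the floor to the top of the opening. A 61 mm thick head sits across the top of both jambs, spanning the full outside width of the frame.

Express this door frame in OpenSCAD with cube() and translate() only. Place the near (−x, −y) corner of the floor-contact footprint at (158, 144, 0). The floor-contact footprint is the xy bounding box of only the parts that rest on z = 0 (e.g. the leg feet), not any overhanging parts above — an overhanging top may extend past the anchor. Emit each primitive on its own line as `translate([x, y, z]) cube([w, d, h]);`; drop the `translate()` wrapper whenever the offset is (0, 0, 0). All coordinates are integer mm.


translate([158, 144, 0]) cube([68, 186, 2137]);
translate([1154, 144, 0]) cube([68, 186, 2137]);
translate([158, 144, 2137]) cube([1064, 186, 61]);


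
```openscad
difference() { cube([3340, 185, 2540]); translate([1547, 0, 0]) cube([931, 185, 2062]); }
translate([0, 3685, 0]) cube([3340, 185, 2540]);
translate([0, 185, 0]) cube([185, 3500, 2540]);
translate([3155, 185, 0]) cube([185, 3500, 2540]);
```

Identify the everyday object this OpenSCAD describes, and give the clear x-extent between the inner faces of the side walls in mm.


A single room. The interior width is 2970 mm.

Four walls enclosing a rectangle with a door in the front wall — a room. Outside width 3340 minus two 185 mm walls gives 2970 mm.


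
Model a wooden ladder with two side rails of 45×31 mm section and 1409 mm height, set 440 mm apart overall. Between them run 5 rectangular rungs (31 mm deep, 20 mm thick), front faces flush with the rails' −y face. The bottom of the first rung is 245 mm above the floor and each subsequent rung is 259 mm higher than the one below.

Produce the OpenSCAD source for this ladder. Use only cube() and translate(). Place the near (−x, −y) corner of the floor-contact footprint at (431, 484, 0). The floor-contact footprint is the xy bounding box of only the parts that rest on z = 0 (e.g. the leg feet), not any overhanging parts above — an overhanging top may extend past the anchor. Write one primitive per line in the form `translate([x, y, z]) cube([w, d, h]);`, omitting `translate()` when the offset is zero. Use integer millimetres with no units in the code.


translate([431, 484, 0]) cube([45, 31, 1409]);
translate([826, 484, 0]) cube([45, 31, 1409]);
translate([476, 484, 245]) cube([350, 31, 20]);
translate([476, 484, 504]) cube([350, 31, 20]);
translate([476, 484, 763]) cube([350, 31, 20]);
translate([476, 484, 1022]) cube([350, 31, 20]);
translate([476, 484, 1281]) cube([350, 31, 20]);


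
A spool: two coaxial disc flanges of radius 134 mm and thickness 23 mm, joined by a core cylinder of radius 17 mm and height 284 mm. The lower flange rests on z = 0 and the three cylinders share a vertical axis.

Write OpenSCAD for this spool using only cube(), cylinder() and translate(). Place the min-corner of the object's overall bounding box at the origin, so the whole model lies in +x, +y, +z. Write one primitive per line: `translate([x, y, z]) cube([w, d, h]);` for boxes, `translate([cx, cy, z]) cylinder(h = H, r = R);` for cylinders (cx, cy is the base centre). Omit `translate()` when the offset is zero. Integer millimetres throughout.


translate([134, 134, 0]) cylinder(h = 23, r = 134);
translate([134, 134, 23]) cylinder(h = 284, r = 17);
translate([134, 134, 307]) cylinder(h = 23, r = 134);


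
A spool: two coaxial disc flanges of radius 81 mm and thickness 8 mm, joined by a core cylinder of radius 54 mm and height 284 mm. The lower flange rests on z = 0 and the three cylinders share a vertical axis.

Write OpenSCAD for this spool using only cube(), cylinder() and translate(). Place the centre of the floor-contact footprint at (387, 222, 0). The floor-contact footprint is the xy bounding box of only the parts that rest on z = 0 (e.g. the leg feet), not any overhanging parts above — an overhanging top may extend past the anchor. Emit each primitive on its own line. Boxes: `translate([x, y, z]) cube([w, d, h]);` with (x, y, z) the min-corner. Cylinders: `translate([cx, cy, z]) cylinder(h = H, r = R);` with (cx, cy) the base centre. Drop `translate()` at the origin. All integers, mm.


translate([387, 222, 0]) cylinder(h = 8, r = 81);
translate([387, 222, 8]) cylinder(h = 284, r = 54);
translate([387, 222, 292]) cylinder(h = 8, r = 81);


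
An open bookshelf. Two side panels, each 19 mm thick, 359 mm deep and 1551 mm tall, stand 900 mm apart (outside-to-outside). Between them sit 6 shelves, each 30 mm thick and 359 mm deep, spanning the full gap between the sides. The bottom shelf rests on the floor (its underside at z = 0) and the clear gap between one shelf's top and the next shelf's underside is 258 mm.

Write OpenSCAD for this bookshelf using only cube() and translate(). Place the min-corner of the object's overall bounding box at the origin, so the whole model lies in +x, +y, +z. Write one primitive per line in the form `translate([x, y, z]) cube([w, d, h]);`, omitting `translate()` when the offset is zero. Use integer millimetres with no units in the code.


cube([19, 359, 1551]);
translate([881, 0, 0]) cube([19, 359, 1551]);
translate([19, 0, 0]) cube([862, 359, 30]);
translate([19, 0, 288]) cube([862, 359, 30]);
translate([19, 0, 576]) cube([862, 359, 30]);
translate([19, 0, 864]) cube([862, 359, 30]);
translate([19, 0, 1152]) cube([862, 359, 30]);
translate([19, 0, 1440]) cube([862, 359, 30]);


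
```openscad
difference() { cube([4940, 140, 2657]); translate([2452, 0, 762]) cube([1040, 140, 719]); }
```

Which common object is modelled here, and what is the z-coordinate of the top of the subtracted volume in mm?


A wall with a window opening. The window head height is 1481 mm.

A wall with a rectangular opening subtracted — a window. Sill at z = 762, opening 719 mm tall, so the head is at 762 + 719 = 1481 mm.


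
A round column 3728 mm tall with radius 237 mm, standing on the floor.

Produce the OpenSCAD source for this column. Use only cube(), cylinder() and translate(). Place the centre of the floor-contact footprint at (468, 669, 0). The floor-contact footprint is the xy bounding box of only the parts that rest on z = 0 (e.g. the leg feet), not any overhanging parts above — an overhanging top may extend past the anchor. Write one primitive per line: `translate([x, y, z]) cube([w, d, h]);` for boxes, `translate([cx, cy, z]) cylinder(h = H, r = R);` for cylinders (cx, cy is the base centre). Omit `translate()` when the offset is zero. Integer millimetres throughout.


translate([468, 669, 0]) cylinder(h = 3728, r = 237);


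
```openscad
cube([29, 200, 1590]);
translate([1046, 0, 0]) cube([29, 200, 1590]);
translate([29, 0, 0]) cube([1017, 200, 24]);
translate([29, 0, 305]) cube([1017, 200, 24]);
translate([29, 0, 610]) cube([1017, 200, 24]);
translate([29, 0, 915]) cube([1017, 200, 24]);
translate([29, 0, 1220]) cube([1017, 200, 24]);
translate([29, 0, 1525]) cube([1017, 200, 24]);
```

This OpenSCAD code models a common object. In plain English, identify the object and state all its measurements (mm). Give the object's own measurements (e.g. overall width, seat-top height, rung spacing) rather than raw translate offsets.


An open bookshelf. Two side panels, each 29 mm thick, 200 mm deep and 1590 mm tall, stand 1075 mm apart (outside-to-outside). Between them sit 6 shelves, each 24 mm thick and 200 mm deep, spanning the full gap between the sides. The bottom shelf rests on the floor (its underside at z = 0) and the clear gap between one shelf's top and the next shelf's underside is 281 mm.


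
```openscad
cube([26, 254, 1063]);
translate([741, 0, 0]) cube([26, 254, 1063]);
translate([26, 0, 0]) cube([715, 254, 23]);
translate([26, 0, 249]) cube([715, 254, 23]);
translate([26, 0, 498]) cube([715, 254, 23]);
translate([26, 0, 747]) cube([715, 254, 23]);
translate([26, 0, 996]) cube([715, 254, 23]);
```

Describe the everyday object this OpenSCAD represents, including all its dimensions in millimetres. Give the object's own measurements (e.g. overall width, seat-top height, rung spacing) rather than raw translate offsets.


An open bookshelf. Two side panels, each 26 mm thick, 254 mm deep and 1063 mm tall, stand 767 mm apart (outside-to-outside). Between them sit 5 shelves, each 23 mm thick and 254 mm deep, spanning the full gap between the sides. The bottom shelf rests on the floor (its underside at z = 0) and the clear gap between one shelf's top and the next shelf's underside is 226 mm.


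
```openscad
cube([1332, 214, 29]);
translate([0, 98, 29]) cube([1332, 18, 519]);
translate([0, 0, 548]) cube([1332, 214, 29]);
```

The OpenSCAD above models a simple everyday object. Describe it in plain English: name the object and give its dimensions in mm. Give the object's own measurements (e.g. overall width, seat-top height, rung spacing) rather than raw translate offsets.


An I-beam lying along x, 1332 mm long. Overall section height 577 mm. Two flanges 214 mm wide (y) and 29 mm thick, one on the floor and one at the top; a web 18 mm thick runs between them, centred on the flange width.


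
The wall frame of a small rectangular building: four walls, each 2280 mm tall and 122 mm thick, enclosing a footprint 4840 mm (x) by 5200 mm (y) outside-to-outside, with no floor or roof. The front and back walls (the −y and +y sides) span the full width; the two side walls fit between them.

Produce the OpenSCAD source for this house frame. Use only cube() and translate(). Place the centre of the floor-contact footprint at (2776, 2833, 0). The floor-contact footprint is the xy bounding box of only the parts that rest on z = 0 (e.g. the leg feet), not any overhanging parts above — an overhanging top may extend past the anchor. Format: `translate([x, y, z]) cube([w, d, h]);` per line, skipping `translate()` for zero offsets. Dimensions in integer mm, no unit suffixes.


translate([356, 233, 0]) cube([4840, 122, 2280]);
translate([356, 5311, 0]) cube([4840, 122, 2280]);
translate([356, 355, 0]) cube([122, 4956, 2280]);
translate([5074, 355, 0]) cube([122, 4956, 2280]);


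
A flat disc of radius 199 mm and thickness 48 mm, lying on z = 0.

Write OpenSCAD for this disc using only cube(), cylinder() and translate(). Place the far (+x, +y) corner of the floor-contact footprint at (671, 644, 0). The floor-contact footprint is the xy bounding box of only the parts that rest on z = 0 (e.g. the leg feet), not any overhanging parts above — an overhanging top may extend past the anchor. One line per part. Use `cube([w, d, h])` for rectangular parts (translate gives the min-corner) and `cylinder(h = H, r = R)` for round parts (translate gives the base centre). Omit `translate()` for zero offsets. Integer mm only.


translate([472, 445, 0]) cylinder(h = 48, r = 199);


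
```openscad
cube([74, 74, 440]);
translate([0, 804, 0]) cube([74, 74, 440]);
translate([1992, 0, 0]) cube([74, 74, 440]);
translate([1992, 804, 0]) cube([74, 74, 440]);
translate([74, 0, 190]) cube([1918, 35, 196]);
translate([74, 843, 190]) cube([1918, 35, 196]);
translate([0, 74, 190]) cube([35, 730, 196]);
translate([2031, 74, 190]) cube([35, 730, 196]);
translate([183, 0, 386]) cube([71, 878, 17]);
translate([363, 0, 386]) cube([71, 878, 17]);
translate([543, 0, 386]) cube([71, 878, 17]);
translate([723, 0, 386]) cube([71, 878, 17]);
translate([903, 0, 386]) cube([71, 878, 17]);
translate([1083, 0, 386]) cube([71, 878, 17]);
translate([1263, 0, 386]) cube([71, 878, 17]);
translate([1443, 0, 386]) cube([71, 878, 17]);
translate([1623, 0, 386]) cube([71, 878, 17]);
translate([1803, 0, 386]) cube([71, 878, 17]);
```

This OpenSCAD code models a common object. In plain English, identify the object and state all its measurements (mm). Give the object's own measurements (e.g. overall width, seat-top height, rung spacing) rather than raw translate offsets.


A bed frame 2066 mm long (x) by 878 mm wide (y). Four 74×74 mm corner posts, 440 mm tall, at the corners of the footprint. Four rails of 35 mm thickness and 196 mm height run between adjacent posts with their undersides at z = 190 mm, their outer faces flush with the outside of the frame (the two x-running rails run between the posts' inner faces; the two y-running rails run between the posts' inner faces). 10 slats, each 71 mm wide (x) and 17 mm thick, lie across the top of the two x-running rails, running the full 878 mm width of the frame in y; along x they sit between the end posts with a 109 mm gap after the −x posts and between neighbouring slats, leaving 118 mm before the +x posts.


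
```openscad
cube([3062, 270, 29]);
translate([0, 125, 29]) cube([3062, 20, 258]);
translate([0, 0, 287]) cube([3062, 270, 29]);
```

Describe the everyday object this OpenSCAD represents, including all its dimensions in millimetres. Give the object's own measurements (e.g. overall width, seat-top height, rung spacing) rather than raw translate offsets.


An I-beam lying along x, 3062 mm long. Overall section height 316 mm. Two flanges 270 mm wide (y) and 29 mm thick, one on the floor and one at the top; a web 20 mm thick runs between them, centred on the flange width.


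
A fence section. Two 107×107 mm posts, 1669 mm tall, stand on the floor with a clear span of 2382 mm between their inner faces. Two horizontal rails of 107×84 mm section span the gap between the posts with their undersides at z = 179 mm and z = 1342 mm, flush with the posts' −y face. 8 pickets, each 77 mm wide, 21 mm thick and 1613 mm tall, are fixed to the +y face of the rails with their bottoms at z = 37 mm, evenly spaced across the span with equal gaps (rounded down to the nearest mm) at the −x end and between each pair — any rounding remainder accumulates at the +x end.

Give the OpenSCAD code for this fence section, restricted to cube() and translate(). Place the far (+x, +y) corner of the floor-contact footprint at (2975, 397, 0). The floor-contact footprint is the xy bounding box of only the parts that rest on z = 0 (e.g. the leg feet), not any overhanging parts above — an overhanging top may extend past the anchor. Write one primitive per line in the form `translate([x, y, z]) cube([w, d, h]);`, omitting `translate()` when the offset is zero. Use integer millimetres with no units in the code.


translate([379, 290, 0]) cube([107, 107, 1669]);
translate([2868, 290, 0]) cube([107, 107, 1669]);
translate([486, 290, 179]) cube([2382, 107, 84]);
translate([486, 290, 1342]) cube([2382, 107, 84]);
translate([682, 397, 37]) cube([77, 21, 1613]);
translate([955, 397, 37]) cube([77, 21, 1613]);
translate([1228, 397, 37]) cube([77, 21, 1613]);
translate([1501, 397, 37]) cube([77, 21, 1613]);
translate([1774, 397, 37]) cube([77, 21, 1613]);
translate([2047, 397, 37]) cube([77, 21, 1613]);
translate([2320, 397, 37]) cube([77, 21, 1613]);
translate([2593, 397, 37]) cube([77, 21, 1613]);


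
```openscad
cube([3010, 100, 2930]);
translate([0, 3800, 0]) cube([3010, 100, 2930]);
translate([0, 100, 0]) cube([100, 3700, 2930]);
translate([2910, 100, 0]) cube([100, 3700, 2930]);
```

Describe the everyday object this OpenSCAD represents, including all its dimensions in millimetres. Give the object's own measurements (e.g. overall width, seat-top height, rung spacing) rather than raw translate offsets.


The wall frame of a small rectangular building: four walls, each 2930 mm tall and 100 mm thick, enclosing a footprint 3010 mm (x) by 3900 mm (y) outside-to-outside, with no floor or roof. The front and back walls (the −y and +y sides) span the full width; the two side walls fit between them.


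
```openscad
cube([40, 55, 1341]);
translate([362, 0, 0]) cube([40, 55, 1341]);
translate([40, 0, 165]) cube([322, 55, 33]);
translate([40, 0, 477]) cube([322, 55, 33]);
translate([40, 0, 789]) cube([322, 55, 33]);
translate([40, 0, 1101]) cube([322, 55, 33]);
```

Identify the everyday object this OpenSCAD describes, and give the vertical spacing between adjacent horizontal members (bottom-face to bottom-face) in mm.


A ladder. The rung spacing is 312 mm.

Two tall 40×55 posts with 4 short bars between them — a ladder. Adjacent rungs sit at z = 165 and z = 477, so the spacing is 477 − 165 = 312 mm.


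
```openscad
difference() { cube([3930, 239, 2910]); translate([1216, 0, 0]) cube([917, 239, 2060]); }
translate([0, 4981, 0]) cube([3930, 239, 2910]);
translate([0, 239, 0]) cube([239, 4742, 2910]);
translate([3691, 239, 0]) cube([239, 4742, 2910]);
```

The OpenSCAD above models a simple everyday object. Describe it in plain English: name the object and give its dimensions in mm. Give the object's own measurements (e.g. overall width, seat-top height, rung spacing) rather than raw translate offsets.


A single room: four walls, each 2910 mm tall and 239 mm thick, enclosing an outside footprint 3930×5220 mm (x × y), no floor or roof. The front and back walls (−y and +y sides) run the full x-width; the side walls fit between their inner faces. A door opening 917 mm wide and 2060 mm tall is cut through the front wall from the floor up, its −x edge 1216 mm from the wall's −x end.


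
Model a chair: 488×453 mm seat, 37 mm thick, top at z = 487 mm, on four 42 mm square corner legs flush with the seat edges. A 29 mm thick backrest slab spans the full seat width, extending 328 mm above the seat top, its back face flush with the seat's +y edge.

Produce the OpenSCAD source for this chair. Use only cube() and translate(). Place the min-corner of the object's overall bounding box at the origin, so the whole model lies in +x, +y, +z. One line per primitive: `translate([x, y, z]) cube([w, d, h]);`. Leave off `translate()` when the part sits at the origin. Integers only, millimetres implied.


translate([0, 0, 450]) cube([488, 453, 37]);
cube([42, 42, 450]);
translate([446, 0, 0]) cube([42, 42, 450]);
translate([0, 411, 0]) cube([42, 42, 450]);
translate([446, 411, 0]) cube([42, 42, 450]);
translate([0, 424, 487]) cube([488, 29, 328]);


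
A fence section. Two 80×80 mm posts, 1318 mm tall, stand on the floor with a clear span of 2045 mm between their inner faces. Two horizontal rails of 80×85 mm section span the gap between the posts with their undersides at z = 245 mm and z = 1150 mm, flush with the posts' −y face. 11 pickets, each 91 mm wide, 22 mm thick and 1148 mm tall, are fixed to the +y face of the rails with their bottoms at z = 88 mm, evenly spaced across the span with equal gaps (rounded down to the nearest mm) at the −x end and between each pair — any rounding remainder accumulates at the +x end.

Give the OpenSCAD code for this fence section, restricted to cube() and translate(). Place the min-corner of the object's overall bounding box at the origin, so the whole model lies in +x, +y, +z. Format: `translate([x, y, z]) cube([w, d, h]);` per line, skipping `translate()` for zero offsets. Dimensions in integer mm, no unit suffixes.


cube([80, 80, 1318]);
translate([2125, 0, 0]) cube([80, 80, 1318]);
translate([80, 0, 245]) cube([2045, 80, 85]);
translate([80, 0, 1150]) cube([2045, 80, 85]);
translate([167, 80, 88]) cube([91, 22, 1148]);
translate([345, 80, 88]) cube([91, 22, 1148]);
translate([523, 80, 88]) cube([91, 22, 1148]);
translate([701, 80, 88]) cube([91, 22, 1148]);
translate([879, 80, 88]) cube([91, 22, 1148]);
translate([1057, 80, 88]) cube([91, 22, 1148]);
translate([1235, 80, 88]) cube([91, 22, 1148]);
translate([1413, 80, 88]) cube([91, 22, 1148]);
translate([1591, 80, 88]) cube([91, 22, 1148]);
translate([1769, 80, 88]) cube([91, 22, 1148]);
translate([1947, 80, 88]) cube([91, 22, 1148]);


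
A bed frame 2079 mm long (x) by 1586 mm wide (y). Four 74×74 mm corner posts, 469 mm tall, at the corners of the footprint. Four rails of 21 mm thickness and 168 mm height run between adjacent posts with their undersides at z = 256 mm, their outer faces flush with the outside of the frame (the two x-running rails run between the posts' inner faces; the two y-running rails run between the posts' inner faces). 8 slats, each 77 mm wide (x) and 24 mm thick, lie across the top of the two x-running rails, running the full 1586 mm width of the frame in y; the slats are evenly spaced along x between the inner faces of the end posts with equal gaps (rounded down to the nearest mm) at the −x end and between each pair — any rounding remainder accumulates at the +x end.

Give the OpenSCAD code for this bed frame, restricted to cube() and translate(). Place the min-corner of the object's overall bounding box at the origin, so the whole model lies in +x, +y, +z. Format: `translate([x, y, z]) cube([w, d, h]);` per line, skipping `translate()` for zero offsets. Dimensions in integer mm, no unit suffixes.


cube([74, 74, 469]);
translate([0, 1512, 0]) cube([74, 74, 469]);
translate([2005, 0, 0]) cube([74, 74, 469]);
translate([2005, 1512, 0]) cube([74, 74, 469]);
translate([74, 0, 256]) cube([1931, 21, 168]);
translate([74, 1565, 256]) cube([1931, 21, 168]);
translate([0, 74, 256]) cube([21, 1438, 168]);
translate([2058, 74, 256]) cube([21, 1438, 168]);
translate([220, 0, 424]) cube([77, 1586, 24]);
translate([443, 0, 424]) cube([77, 1586, 24]);
translate([666, 0, 424]) cube([77, 1586, 24]);
translate([889, 0, 424]) cube([77, 1586, 24]);
translate([1112, 0, 424]) cube([77, 1586, 24]);
translate([1335, 0, 424]) cube([77, 1586, 24]);
translate([1558, 0, 424]) cube([77, 1586, 24]);
translate([1781, 0, 424]) cube([77, 1586, 24]);


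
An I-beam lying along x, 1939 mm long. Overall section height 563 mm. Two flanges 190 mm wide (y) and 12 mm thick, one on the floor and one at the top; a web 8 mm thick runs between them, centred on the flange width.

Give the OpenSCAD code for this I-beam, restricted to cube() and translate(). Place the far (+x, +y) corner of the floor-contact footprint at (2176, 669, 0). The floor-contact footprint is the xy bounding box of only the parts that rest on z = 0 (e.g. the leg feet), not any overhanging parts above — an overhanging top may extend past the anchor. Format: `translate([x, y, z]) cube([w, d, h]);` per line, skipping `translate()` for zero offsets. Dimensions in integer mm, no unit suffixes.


translate([237, 479, 0]) cube([1939, 190, 12]);
translate([237, 570, 12]) cube([1939, 8, 539]);
translate([237, 479, 551]) cube([1939, 190, 12]);


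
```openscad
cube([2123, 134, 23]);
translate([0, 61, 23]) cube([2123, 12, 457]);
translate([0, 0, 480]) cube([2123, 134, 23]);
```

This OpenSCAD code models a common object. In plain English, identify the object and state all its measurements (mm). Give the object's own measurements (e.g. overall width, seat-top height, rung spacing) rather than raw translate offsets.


An I-beam lying along x, 2123 mm long. Overall section height 503 mm. Two flanges 134 mm wide (y) and 23 mm thick, one on the floor and one at the top; a web 12 mm thick runs between them, centred on the flange width.


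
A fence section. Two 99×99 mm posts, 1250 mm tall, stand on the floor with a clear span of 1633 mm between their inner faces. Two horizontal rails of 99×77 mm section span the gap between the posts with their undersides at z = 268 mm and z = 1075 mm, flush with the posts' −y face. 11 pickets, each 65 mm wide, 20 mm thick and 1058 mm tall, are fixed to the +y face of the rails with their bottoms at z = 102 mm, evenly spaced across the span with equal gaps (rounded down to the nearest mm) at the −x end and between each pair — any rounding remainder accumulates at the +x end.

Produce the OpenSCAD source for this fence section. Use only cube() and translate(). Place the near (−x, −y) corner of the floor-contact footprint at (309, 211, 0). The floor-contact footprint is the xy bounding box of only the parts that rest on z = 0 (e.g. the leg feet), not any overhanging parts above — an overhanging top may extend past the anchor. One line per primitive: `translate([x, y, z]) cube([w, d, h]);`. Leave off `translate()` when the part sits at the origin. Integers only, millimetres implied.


translate([309, 211, 0]) cube([99, 99, 1250]);
translate([2041, 211, 0]) cube([99, 99, 1250]);
translate([408, 211, 268]) cube([1633, 99, 77]);
translate([408, 211, 1075]) cube([1633, 99, 77]);
translate([484, 310, 102]) cube([65, 20, 1058]);
translate([625, 310, 102]) cube([65, 20, 1058]);
translate([766, 310, 102]) cube([65, 20, 1058]);
translate([907, 310, 102]) cube([65, 20, 1058]);
translate([1048, 310, 102]) cube([65, 20, 1058]);
translate([1189, 310, 102]) cube([65, 20, 1058]);
translate([1330, 310, 102]) cube([65, 20, 1058]);
translate([1471, 310, 102]) cube([65, 20, 1058]);
translate([1612, 310, 102]) cube([65, 20, 1058]);
translate([1753, 310, 102]) cube([65, 20, 1058]);
translate([1894, 310, 102]) cube([65, 20, 1058]);


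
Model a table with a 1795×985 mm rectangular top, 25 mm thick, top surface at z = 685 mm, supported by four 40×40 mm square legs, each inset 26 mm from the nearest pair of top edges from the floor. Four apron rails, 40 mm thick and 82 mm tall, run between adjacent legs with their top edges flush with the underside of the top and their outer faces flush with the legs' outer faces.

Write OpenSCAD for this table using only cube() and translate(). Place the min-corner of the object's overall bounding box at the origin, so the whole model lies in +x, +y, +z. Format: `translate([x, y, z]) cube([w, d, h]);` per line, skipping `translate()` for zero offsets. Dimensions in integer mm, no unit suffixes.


translate([0, 0, 660]) cube([1795, 985, 25]);
translate([26, 26, 0]) cube([40, 40, 660]);
translate([1729, 26, 0]) cube([40, 40, 660]);
translate([26, 919, 0]) cube([40, 40, 660]);
translate([1729, 919, 0]) cube([40, 40, 660]);
translate([66, 26, 578]) cube([1663, 40, 82]);
translate([66, 919, 578]) cube([1663, 40, 82]);
translate([26, 66, 578]) cube([40, 853, 82]);
translate([1729, 66, 578]) cube([40, 853, 82]);


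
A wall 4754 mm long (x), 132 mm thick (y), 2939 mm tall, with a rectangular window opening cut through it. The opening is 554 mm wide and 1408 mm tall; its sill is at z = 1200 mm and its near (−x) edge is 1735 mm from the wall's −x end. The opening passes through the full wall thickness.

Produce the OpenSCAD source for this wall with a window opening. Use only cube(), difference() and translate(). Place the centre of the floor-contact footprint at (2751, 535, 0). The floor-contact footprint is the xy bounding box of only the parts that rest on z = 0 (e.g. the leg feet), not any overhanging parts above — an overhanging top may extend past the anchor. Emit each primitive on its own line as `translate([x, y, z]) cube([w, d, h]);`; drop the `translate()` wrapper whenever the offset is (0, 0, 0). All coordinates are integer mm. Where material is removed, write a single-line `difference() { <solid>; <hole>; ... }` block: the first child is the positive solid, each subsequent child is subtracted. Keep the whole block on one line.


difference() { translate([374, 469, 0]) cube([4754, 132, 2939]); translate([2109, 469, 1200]) cube([554, 132, 1408]); }


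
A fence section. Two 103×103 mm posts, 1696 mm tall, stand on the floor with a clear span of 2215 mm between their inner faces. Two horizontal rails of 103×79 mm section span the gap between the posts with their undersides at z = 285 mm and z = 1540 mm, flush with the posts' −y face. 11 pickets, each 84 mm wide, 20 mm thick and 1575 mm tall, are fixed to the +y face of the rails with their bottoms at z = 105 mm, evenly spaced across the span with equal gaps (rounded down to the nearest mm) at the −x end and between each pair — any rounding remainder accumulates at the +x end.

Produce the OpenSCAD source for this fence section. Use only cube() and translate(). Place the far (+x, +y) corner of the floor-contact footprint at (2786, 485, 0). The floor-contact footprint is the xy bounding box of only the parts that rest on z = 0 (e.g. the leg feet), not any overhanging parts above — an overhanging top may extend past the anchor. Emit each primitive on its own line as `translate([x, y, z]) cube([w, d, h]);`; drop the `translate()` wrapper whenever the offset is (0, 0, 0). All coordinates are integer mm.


translate([365, 382, 0]) cube([103, 103, 1696]);
translate([2683, 382, 0]) cube([103, 103, 1696]);
translate([468, 382, 285]) cube([2215, 103, 79]);
translate([468, 382, 1540]) cube([2215, 103, 79]);
translate([575, 485, 105]) cube([84, 20, 1575]);
translate([766, 485, 105]) cube([84, 20, 1575]);
translate([957, 485, 105]) cube([84, 20, 1575]);
translate([1148, 485, 105]) cube([84, 20, 1575]);
translate([1339, 485, 105]) cube([84, 20, 1575]);
translate([1530, 485, 105]) cube([84, 20, 1575]);
translate([1721, 485, 105]) cube([84, 20, 1575]);
translate([1912, 485, 105]) cube([84, 20, 1575]);
translate([2103, 485, 105]) cube([84, 20, 1575]);
translate([2294, 485, 105]) cube([84, 20, 1575]);
translate([2485, 485, 105]) cube([84, 20, 1575]);


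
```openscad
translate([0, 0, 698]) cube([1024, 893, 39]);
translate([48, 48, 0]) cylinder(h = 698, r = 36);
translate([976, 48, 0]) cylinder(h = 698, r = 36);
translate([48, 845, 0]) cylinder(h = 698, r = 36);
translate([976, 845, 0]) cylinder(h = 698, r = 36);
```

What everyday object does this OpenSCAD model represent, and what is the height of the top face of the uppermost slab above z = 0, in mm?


A table. The table height is 737 mm.

A 1024×893×39 slab sits at z = 698 on four Ø72 mm round legs — a table. The top surface is at 698 + 39 = 737 mm.


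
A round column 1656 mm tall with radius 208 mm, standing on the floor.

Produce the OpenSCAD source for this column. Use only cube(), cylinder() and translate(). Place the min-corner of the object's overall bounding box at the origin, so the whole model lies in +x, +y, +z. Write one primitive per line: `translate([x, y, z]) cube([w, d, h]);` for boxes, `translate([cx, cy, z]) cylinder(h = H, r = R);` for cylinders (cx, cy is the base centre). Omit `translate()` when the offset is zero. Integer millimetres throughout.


translate([208, 208, 0]) cylinder(h = 1656, r = 208);


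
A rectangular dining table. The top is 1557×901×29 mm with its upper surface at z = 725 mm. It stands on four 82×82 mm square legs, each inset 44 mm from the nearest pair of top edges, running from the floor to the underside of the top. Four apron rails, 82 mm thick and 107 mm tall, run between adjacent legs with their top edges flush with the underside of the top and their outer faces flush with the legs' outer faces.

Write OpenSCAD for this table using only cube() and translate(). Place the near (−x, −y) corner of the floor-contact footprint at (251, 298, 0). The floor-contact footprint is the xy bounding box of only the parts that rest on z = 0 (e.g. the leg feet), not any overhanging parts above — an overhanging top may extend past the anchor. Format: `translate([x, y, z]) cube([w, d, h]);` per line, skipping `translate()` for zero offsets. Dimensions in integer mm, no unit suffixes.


translate([207, 254, 696]) cube([1557, 901, 29]);
translate([251, 298, 0]) cube([82, 82, 696]);
translate([1638, 298, 0]) cube([82, 82, 696]);
translate([251, 1029, 0]) cube([82, 82, 696]);
translate([1638, 1029, 0]) cube([82, 82, 696]);
translate([333, 298, 589]) cube([1305, 82, 107]);
translate([333, 1029, 589]) cube([1305, 82, 107]);
translate([251, 380, 589]) cube([82, 649, 107]);
translate([1638, 380, 589]) cube([82, 649, 107]);


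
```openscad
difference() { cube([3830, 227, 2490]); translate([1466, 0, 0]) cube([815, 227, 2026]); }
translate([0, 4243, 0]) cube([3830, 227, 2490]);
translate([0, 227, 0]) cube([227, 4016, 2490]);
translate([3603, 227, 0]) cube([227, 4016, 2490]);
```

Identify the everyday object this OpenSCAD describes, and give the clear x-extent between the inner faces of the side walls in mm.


A single room. The interior width is 3376 mm.

Four walls enclosing a rectangle with a door in the front wall — a room. Outside width 3830 minus two 227 mm walls gives 3376 mm.


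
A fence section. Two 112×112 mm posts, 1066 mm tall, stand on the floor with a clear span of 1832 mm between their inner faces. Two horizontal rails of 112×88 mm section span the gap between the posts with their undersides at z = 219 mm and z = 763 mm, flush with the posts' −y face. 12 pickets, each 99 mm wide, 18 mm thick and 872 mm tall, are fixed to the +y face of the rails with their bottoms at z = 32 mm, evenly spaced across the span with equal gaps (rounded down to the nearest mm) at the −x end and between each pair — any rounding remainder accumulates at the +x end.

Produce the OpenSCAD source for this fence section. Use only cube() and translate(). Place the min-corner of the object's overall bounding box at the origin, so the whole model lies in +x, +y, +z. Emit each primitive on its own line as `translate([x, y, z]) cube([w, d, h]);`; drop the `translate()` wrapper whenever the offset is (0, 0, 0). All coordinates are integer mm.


cube([112, 112, 1066]);
translate([1944, 0, 0]) cube([112, 112, 1066]);
translate([112, 0, 219]) cube([1832, 112, 88]);
translate([112, 0, 763]) cube([1832, 112, 88]);
translate([161, 112, 32]) cube([99, 18, 872]);
translate([309, 112, 32]) cube([99, 18, 872]);
translate([457, 112, 32]) cube([99, 18, 872]);
translate([605, 112, 32]) cube([99, 18, 872]);
translate([753, 112, 32]) cube([99, 18, 872]);
translate([901, 112, 32]) cube([99, 18, 872]);
translate([1049, 112, 32]) cube([99, 18, 872]);
translate([1197, 112, 32]) cube([99, 18, 872]);
translate([1345, 112, 32]) cube([99, 18, 872]);
translate([1493, 112, 32]) cube([99, 18, 872]);
translate([1641, 112, 32]) cube([99, 18, 872]);
translate([1789, 112, 32]) cube([99, 18, 872]);


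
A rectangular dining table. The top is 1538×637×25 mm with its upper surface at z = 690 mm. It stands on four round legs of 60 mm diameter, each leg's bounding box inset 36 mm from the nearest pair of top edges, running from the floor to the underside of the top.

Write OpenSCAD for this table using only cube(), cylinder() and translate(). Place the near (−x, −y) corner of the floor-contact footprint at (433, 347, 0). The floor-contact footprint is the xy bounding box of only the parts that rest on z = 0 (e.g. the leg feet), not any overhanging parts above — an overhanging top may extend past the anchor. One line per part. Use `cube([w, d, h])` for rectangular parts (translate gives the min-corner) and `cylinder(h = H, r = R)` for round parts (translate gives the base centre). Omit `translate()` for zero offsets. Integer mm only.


translate([397, 311, 665]) cube([1538, 637, 25]);
translate([463, 377, 0]) cylinder(h = 665, r = 30);
translate([1869, 377, 0]) cylinder(h = 665, r = 30);
translate([463, 882, 0]) cylinder(h = 665, r = 30);
translate([1869, 882, 0]) cylinder(h = 665, r = 30);
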